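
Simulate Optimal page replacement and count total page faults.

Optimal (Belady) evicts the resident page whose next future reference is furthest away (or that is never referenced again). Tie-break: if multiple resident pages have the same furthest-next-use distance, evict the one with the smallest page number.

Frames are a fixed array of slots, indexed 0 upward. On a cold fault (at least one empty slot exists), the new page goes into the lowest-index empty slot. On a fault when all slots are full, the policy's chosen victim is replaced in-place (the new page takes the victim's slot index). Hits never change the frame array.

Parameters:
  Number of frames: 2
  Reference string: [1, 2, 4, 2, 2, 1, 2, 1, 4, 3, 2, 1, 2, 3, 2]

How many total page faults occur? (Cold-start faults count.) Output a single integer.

Answer: 8

Derivation:
Step 0: ref 1 → FAULT, frames=[1,-]
Step 1: ref 2 → FAULT, frames=[1,2]
Step 2: ref 4 → FAULT (evict 1), frames=[4,2]
Step 3: ref 2 → HIT, frames=[4,2]
Step 4: ref 2 → HIT, frames=[4,2]
Step 5: ref 1 → FAULT (evict 4), frames=[1,2]
Step 6: ref 2 → HIT, frames=[1,2]
Step 7: ref 1 → HIT, frames=[1,2]
Step 8: ref 4 → FAULT (evict 1), frames=[4,2]
Step 9: ref 3 → FAULT (evict 4), frames=[3,2]
Step 10: ref 2 → HIT, frames=[3,2]
Step 11: ref 1 → FAULT (evict 3), frames=[1,2]
Step 12: ref 2 → HIT, frames=[1,2]
Step 13: ref 3 → FAULT (evict 1), frames=[3,2]
Step 14: ref 2 → HIT, frames=[3,2]
Total faults: 8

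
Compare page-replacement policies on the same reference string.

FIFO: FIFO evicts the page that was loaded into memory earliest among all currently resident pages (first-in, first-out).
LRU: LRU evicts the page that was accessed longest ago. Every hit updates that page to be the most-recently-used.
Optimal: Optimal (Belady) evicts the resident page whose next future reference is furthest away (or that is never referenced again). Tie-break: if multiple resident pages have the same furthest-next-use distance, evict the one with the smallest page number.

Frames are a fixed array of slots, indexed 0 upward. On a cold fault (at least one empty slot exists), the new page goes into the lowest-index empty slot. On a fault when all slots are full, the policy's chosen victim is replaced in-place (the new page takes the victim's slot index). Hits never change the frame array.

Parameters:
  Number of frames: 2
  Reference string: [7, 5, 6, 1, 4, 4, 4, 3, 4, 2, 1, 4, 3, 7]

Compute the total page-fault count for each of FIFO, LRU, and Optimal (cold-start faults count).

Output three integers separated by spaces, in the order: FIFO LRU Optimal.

--- FIFO ---
  step 0: ref 7 -> FAULT, frames=[7,-] (faults so far: 1)
  step 1: ref 5 -> FAULT, frames=[7,5] (faults so far: 2)
  step 2: ref 6 -> FAULT, evict 7, frames=[6,5] (faults so far: 3)
  step 3: ref 1 -> FAULT, evict 5, frames=[6,1] (faults so far: 4)
  step 4: ref 4 -> FAULT, evict 6, frames=[4,1] (faults so far: 5)
  step 5: ref 4 -> HIT, frames=[4,1] (faults so far: 5)
  step 6: ref 4 -> HIT, frames=[4,1] (faults so far: 5)
  step 7: ref 3 -> FAULT, evict 1, frames=[4,3] (faults so far: 6)
  step 8: ref 4 -> HIT, frames=[4,3] (faults so far: 6)
  step 9: ref 2 -> FAULT, evict 4, frames=[2,3] (faults so far: 7)
  step 10: ref 1 -> FAULT, evict 3, frames=[2,1] (faults so far: 8)
  step 11: ref 4 -> FAULT, evict 2, frames=[4,1] (faults so far: 9)
  step 12: ref 3 -> FAULT, evict 1, frames=[4,3] (faults so far: 10)
  step 13: ref 7 -> FAULT, evict 4, frames=[7,3] (faults so far: 11)
  FIFO total faults: 11
--- LRU ---
  step 0: ref 7 -> FAULT, frames=[7,-] (faults so far: 1)
  step 1: ref 5 -> FAULT, frames=[7,5] (faults so far: 2)
  step 2: ref 6 -> FAULT, evict 7, frames=[6,5] (faults so far: 3)
  step 3: ref 1 -> FAULT, evict 5, frames=[6,1] (faults so far: 4)
  step 4: ref 4 -> FAULT, evict 6, frames=[4,1] (faults so far: 5)
  step 5: ref 4 -> HIT, frames=[4,1] (faults so far: 5)
  step 6: ref 4 -> HIT, frames=[4,1] (faults so far: 5)
  step 7: ref 3 -> FAULT, evict 1, frames=[4,3] (faults so far: 6)
  step 8: ref 4 -> HIT, frames=[4,3] (faults so far: 6)
  step 9: ref 2 -> FAULT, evict 3, frames=[4,2] (faults so far: 7)
  step 10: ref 1 -> FAULT, evict 4, frames=[1,2] (faults so far: 8)
  step 11: ref 4 -> FAULT, evict 2, frames=[1,4] (faults so far: 9)
  step 12: ref 3 -> FAULT, evict 1, frames=[3,4] (faults so far: 10)
  step 13: ref 7 -> FAULT, evict 4, frames=[3,7] (faults so far: 11)
  LRU total faults: 11
--- Optimal ---
  step 0: ref 7 -> FAULT, frames=[7,-] (faults so far: 1)
  step 1: ref 5 -> FAULT, frames=[7,5] (faults so far: 2)
  step 2: ref 6 -> FAULT, evict 5, frames=[7,6] (faults so far: 3)
  step 3: ref 1 -> FAULT, evict 6, frames=[7,1] (faults so far: 4)
  step 4: ref 4 -> FAULT, evict 7, frames=[4,1] (faults so far: 5)
  step 5: ref 4 -> HIT, frames=[4,1] (faults so far: 5)
  step 6: ref 4 -> HIT, frames=[4,1] (faults so far: 5)
  step 7: ref 3 -> FAULT, evict 1, frames=[4,3] (faults so far: 6)
  step 8: ref 4 -> HIT, frames=[4,3] (faults so far: 6)
  step 9: ref 2 -> FAULT, evict 3, frames=[4,2] (faults so far: 7)
  step 10: ref 1 -> FAULT, evict 2, frames=[4,1] (faults so far: 8)
  step 11: ref 4 -> HIT, frames=[4,1] (faults so far: 8)
  step 12: ref 3 -> FAULT, evict 1, frames=[4,3] (faults so far: 9)
  step 13: ref 7 -> FAULT, evict 3, frames=[4,7] (faults so far: 10)
  Optimal total faults: 10

Answer: 11 11 10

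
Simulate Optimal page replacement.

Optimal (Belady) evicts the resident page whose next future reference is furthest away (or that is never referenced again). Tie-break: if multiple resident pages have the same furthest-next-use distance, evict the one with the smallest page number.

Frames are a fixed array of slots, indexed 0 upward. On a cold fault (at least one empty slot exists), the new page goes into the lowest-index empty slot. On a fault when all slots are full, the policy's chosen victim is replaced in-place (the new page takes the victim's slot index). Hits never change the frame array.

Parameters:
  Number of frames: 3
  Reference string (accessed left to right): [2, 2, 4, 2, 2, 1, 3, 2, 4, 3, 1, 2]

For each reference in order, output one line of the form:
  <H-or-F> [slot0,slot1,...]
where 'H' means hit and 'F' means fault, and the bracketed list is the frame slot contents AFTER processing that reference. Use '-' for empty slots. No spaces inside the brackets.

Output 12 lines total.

F [2,-,-]
H [2,-,-]
F [2,4,-]
H [2,4,-]
H [2,4,-]
F [2,4,1]
F [2,4,3]
H [2,4,3]
H [2,4,3]
H [2,4,3]
F [2,4,1]
H [2,4,1]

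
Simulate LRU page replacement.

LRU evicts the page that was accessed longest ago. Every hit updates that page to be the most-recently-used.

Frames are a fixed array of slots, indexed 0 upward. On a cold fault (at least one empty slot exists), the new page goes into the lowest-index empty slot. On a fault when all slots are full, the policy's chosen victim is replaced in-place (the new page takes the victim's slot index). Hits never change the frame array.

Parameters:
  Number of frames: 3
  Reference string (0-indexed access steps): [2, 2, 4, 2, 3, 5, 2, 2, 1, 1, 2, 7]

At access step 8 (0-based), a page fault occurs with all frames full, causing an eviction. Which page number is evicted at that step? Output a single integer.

Step 0: ref 2 -> FAULT, frames=[2,-,-]
Step 1: ref 2 -> HIT, frames=[2,-,-]
Step 2: ref 4 -> FAULT, frames=[2,4,-]
Step 3: ref 2 -> HIT, frames=[2,4,-]
Step 4: ref 3 -> FAULT, frames=[2,4,3]
Step 5: ref 5 -> FAULT, evict 4, frames=[2,5,3]
Step 6: ref 2 -> HIT, frames=[2,5,3]
Step 7: ref 2 -> HIT, frames=[2,5,3]
Step 8: ref 1 -> FAULT, evict 3, frames=[2,5,1]
At step 8: evicted page 3

Answer: 3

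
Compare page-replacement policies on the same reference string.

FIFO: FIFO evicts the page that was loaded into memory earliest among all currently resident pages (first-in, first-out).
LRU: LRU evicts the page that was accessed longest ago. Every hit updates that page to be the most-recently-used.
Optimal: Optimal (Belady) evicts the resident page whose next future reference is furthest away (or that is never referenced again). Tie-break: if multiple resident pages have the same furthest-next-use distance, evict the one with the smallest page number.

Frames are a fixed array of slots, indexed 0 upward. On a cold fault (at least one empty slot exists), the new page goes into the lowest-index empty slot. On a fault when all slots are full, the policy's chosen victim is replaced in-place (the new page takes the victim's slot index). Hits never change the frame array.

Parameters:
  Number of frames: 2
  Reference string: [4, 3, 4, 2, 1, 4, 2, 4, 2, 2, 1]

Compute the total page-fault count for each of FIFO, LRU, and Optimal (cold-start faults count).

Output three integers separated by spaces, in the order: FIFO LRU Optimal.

Answer: 7 7 6

Derivation:
--- FIFO ---
  step 0: ref 4 -> FAULT, frames=[4,-] (faults so far: 1)
  step 1: ref 3 -> FAULT, frames=[4,3] (faults so far: 2)
  step 2: ref 4 -> HIT, frames=[4,3] (faults so far: 2)
  step 3: ref 2 -> FAULT, evict 4, frames=[2,3] (faults so far: 3)
  step 4: ref 1 -> FAULT, evict 3, frames=[2,1] (faults so far: 4)
  step 5: ref 4 -> FAULT, evict 2, frames=[4,1] (faults so far: 5)
  step 6: ref 2 -> FAULT, evict 1, frames=[4,2] (faults so far: 6)
  step 7: ref 4 -> HIT, frames=[4,2] (faults so far: 6)
  step 8: ref 2 -> HIT, frames=[4,2] (faults so far: 6)
  step 9: ref 2 -> HIT, frames=[4,2] (faults so far: 6)
  step 10: ref 1 -> FAULT, evict 4, frames=[1,2] (faults so far: 7)
  FIFO total faults: 7
--- LRU ---
  step 0: ref 4 -> FAULT, frames=[4,-] (faults so far: 1)
  step 1: ref 3 -> FAULT, frames=[4,3] (faults so far: 2)
  step 2: ref 4 -> HIT, frames=[4,3] (faults so far: 2)
  step 3: ref 2 -> FAULT, evict 3, frames=[4,2] (faults so far: 3)
  step 4: ref 1 -> FAULT, evict 4, frames=[1,2] (faults so far: 4)
  step 5: ref 4 -> FAULT, evict 2, frames=[1,4] (faults so far: 5)
  step 6: ref 2 -> FAULT, evict 1, frames=[2,4] (faults so far: 6)
  step 7: ref 4 -> HIT, frames=[2,4] (faults so far: 6)
  step 8: ref 2 -> HIT, frames=[2,4] (faults so far: 6)
  step 9: ref 2 -> HIT, frames=[2,4] (faults so far: 6)
  step 10: ref 1 -> FAULT, evict 4, frames=[2,1] (faults so far: 7)
  LRU total faults: 7
--- Optimal ---
  step 0: ref 4 -> FAULT, frames=[4,-] (faults so far: 1)
  step 1: ref 3 -> FAULT, frames=[4,3] (faults so far: 2)
  step 2: ref 4 -> HIT, frames=[4,3] (faults so far: 2)
  step 3: ref 2 -> FAULT, evict 3, frames=[4,2] (faults so far: 3)
  step 4: ref 1 -> FAULT, evict 2, frames=[4,1] (faults so far: 4)
  step 5: ref 4 -> HIT, frames=[4,1] (faults so far: 4)
  step 6: ref 2 -> FAULT, evict 1, frames=[4,2] (faults so far: 5)
  step 7: ref 4 -> HIT, frames=[4,2] (faults so far: 5)
  step 8: ref 2 -> HIT, frames=[4,2] (faults so far: 5)
  step 9: ref 2 -> HIT, frames=[4,2] (faults so far: 5)
  step 10: ref 1 -> FAULT, evict 2, frames=[4,1] (faults so far: 6)
  Optimal total faults: 6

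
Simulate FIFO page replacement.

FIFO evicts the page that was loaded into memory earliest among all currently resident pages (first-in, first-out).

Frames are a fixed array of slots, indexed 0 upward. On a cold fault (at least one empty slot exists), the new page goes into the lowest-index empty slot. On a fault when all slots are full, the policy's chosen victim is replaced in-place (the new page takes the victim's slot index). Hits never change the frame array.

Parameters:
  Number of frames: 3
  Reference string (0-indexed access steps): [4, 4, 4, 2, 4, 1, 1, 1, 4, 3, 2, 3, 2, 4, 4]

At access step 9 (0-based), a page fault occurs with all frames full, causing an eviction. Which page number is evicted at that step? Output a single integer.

Answer: 4

Derivation:
Step 0: ref 4 -> FAULT, frames=[4,-,-]
Step 1: ref 4 -> HIT, frames=[4,-,-]
Step 2: ref 4 -> HIT, frames=[4,-,-]
Step 3: ref 2 -> FAULT, frames=[4,2,-]
Step 4: ref 4 -> HIT, frames=[4,2,-]
Step 5: ref 1 -> FAULT, frames=[4,2,1]
Step 6: ref 1 -> HIT, frames=[4,2,1]
Step 7: ref 1 -> HIT, frames=[4,2,1]
Step 8: ref 4 -> HIT, frames=[4,2,1]
Step 9: ref 3 -> FAULT, evict 4, frames=[3,2,1]
At step 9: evicted page 4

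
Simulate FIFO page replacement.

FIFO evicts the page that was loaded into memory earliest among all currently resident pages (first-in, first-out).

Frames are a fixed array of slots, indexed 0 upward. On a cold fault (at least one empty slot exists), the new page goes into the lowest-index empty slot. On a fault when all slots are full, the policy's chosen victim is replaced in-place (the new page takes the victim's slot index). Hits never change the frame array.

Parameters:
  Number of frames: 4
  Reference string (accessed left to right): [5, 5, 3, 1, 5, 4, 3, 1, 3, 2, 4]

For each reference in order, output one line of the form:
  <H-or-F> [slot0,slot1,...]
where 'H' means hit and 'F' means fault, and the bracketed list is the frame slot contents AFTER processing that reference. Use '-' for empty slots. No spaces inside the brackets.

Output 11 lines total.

F [5,-,-,-]
H [5,-,-,-]
F [5,3,-,-]
F [5,3,1,-]
H [5,3,1,-]
F [5,3,1,4]
H [5,3,1,4]
H [5,3,1,4]
H [5,3,1,4]
F [2,3,1,4]
H [2,3,1,4]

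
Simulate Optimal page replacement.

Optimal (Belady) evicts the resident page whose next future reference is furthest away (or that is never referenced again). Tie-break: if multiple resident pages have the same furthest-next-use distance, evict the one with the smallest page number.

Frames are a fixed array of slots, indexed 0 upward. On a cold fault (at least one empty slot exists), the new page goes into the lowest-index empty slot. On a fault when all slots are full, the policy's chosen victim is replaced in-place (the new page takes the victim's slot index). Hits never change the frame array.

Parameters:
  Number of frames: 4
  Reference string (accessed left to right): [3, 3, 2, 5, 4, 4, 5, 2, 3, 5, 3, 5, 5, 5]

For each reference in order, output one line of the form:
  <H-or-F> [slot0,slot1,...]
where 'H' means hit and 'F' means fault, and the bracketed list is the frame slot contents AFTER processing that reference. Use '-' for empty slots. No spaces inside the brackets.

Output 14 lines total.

F [3,-,-,-]
H [3,-,-,-]
F [3,2,-,-]
F [3,2,5,-]
F [3,2,5,4]
H [3,2,5,4]
H [3,2,5,4]
H [3,2,5,4]
H [3,2,5,4]
H [3,2,5,4]
H [3,2,5,4]
H [3,2,5,4]
H [3,2,5,4]
H [3,2,5,4]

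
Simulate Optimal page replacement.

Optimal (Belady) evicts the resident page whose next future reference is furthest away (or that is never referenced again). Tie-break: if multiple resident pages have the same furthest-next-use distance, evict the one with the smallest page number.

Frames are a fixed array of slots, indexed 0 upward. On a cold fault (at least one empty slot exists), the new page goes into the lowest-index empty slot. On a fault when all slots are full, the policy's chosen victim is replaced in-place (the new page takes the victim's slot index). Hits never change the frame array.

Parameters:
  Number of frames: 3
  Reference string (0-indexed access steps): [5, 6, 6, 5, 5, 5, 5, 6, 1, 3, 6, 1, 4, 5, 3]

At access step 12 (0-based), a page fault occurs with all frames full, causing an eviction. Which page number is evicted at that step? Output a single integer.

Answer: 1

Derivation:
Step 0: ref 5 -> FAULT, frames=[5,-,-]
Step 1: ref 6 -> FAULT, frames=[5,6,-]
Step 2: ref 6 -> HIT, frames=[5,6,-]
Step 3: ref 5 -> HIT, frames=[5,6,-]
Step 4: ref 5 -> HIT, frames=[5,6,-]
Step 5: ref 5 -> HIT, frames=[5,6,-]
Step 6: ref 5 -> HIT, frames=[5,6,-]
Step 7: ref 6 -> HIT, frames=[5,6,-]
Step 8: ref 1 -> FAULT, frames=[5,6,1]
Step 9: ref 3 -> FAULT, evict 5, frames=[3,6,1]
Step 10: ref 6 -> HIT, frames=[3,6,1]
Step 11: ref 1 -> HIT, frames=[3,6,1]
Step 12: ref 4 -> FAULT, evict 1, frames=[3,6,4]
At step 12: evicted page 1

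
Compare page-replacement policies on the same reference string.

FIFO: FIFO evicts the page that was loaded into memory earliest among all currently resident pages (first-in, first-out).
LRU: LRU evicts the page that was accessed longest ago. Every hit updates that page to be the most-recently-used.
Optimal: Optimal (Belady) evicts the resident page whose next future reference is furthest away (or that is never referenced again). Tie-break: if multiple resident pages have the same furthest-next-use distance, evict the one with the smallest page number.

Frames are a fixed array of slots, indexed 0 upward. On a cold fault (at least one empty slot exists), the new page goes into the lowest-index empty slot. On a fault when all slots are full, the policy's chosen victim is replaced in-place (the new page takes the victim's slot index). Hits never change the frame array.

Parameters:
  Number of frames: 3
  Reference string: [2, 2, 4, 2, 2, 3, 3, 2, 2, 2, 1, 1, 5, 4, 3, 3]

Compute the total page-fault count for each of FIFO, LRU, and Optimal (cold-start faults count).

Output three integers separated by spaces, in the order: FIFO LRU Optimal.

--- FIFO ---
  step 0: ref 2 -> FAULT, frames=[2,-,-] (faults so far: 1)
  step 1: ref 2 -> HIT, frames=[2,-,-] (faults so far: 1)
  step 2: ref 4 -> FAULT, frames=[2,4,-] (faults so far: 2)
  step 3: ref 2 -> HIT, frames=[2,4,-] (faults so far: 2)
  step 4: ref 2 -> HIT, frames=[2,4,-] (faults so far: 2)
  step 5: ref 3 -> FAULT, frames=[2,4,3] (faults so far: 3)
  step 6: ref 3 -> HIT, frames=[2,4,3] (faults so far: 3)
  step 7: ref 2 -> HIT, frames=[2,4,3] (faults so far: 3)
  step 8: ref 2 -> HIT, frames=[2,4,3] (faults so far: 3)
  step 9: ref 2 -> HIT, frames=[2,4,3] (faults so far: 3)
  step 10: ref 1 -> FAULT, evict 2, frames=[1,4,3] (faults so far: 4)
  step 11: ref 1 -> HIT, frames=[1,4,3] (faults so far: 4)
  step 12: ref 5 -> FAULT, evict 4, frames=[1,5,3] (faults so far: 5)
  step 13: ref 4 -> FAULT, evict 3, frames=[1,5,4] (faults so far: 6)
  step 14: ref 3 -> FAULT, evict 1, frames=[3,5,4] (faults so far: 7)
  step 15: ref 3 -> HIT, frames=[3,5,4] (faults so far: 7)
  FIFO total faults: 7
--- LRU ---
  step 0: ref 2 -> FAULT, frames=[2,-,-] (faults so far: 1)
  step 1: ref 2 -> HIT, frames=[2,-,-] (faults so far: 1)
  step 2: ref 4 -> FAULT, frames=[2,4,-] (faults so far: 2)
  step 3: ref 2 -> HIT, frames=[2,4,-] (faults so far: 2)
  step 4: ref 2 -> HIT, frames=[2,4,-] (faults so far: 2)
  step 5: ref 3 -> FAULT, frames=[2,4,3] (faults so far: 3)
  step 6: ref 3 -> HIT, frames=[2,4,3] (faults so far: 3)
  step 7: ref 2 -> HIT, frames=[2,4,3] (faults so far: 3)
  step 8: ref 2 -> HIT, frames=[2,4,3] (faults so far: 3)
  step 9: ref 2 -> HIT, frames=[2,4,3] (faults so far: 3)
  step 10: ref 1 -> FAULT, evict 4, frames=[2,1,3] (faults so far: 4)
  step 11: ref 1 -> HIT, frames=[2,1,3] (faults so far: 4)
  step 12: ref 5 -> FAULT, evict 3, frames=[2,1,5] (faults so far: 5)
  step 13: ref 4 -> FAULT, evict 2, frames=[4,1,5] (faults so far: 6)
  step 14: ref 3 -> FAULT, evict 1, frames=[4,3,5] (faults so far: 7)
  step 15: ref 3 -> HIT, frames=[4,3,5] (faults so far: 7)
  LRU total faults: 7
--- Optimal ---
  step 0: ref 2 -> FAULT, frames=[2,-,-] (faults so far: 1)
  step 1: ref 2 -> HIT, frames=[2,-,-] (faults so far: 1)
  step 2: ref 4 -> FAULT, frames=[2,4,-] (faults so far: 2)
  step 3: ref 2 -> HIT, frames=[2,4,-] (faults so far: 2)
  step 4: ref 2 -> HIT, frames=[2,4,-] (faults so far: 2)
  step 5: ref 3 -> FAULT, frames=[2,4,3] (faults so far: 3)
  step 6: ref 3 -> HIT, frames=[2,4,3] (faults so far: 3)
  step 7: ref 2 -> HIT, frames=[2,4,3] (faults so far: 3)
  step 8: ref 2 -> HIT, frames=[2,4,3] (faults so far: 3)
  step 9: ref 2 -> HIT, frames=[2,4,3] (faults so far: 3)
  step 10: ref 1 -> FAULT, evict 2, frames=[1,4,3] (faults so far: 4)
  step 11: ref 1 -> HIT, frames=[1,4,3] (faults so far: 4)
  step 12: ref 5 -> FAULT, evict 1, frames=[5,4,3] (faults so far: 5)
  step 13: ref 4 -> HIT, frames=[5,4,3] (faults so far: 5)
  step 14: ref 3 -> HIT, frames=[5,4,3] (faults so far: 5)
  step 15: ref 3 -> HIT, frames=[5,4,3] (faults so far: 5)
  Optimal total faults: 5

Answer: 7 7 5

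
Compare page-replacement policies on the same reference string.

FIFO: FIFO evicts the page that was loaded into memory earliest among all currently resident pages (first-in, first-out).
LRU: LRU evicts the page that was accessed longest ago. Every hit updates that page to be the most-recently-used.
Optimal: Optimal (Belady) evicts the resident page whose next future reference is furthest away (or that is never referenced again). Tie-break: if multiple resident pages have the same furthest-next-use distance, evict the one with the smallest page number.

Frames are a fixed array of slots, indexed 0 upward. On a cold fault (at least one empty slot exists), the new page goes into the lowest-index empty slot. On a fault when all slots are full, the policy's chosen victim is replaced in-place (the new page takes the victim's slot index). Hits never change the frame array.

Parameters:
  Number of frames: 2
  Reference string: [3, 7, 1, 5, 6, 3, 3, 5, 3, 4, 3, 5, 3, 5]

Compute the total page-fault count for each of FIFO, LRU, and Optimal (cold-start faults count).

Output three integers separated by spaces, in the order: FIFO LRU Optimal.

--- FIFO ---
  step 0: ref 3 -> FAULT, frames=[3,-] (faults so far: 1)
  step 1: ref 7 -> FAULT, frames=[3,7] (faults so far: 2)
  step 2: ref 1 -> FAULT, evict 3, frames=[1,7] (faults so far: 3)
  step 3: ref 5 -> FAULT, evict 7, frames=[1,5] (faults so far: 4)
  step 4: ref 6 -> FAULT, evict 1, frames=[6,5] (faults so far: 5)
  step 5: ref 3 -> FAULT, evict 5, frames=[6,3] (faults so far: 6)
  step 6: ref 3 -> HIT, frames=[6,3] (faults so far: 6)
  step 7: ref 5 -> FAULT, evict 6, frames=[5,3] (faults so far: 7)
  step 8: ref 3 -> HIT, frames=[5,3] (faults so far: 7)
  step 9: ref 4 -> FAULT, evict 3, frames=[5,4] (faults so far: 8)
  step 10: ref 3 -> FAULT, evict 5, frames=[3,4] (faults so far: 9)
  step 11: ref 5 -> FAULT, evict 4, frames=[3,5] (faults so far: 10)
  step 12: ref 3 -> HIT, frames=[3,5] (faults so far: 10)
  step 13: ref 5 -> HIT, frames=[3,5] (faults so far: 10)
  FIFO total faults: 10
--- LRU ---
  step 0: ref 3 -> FAULT, frames=[3,-] (faults so far: 1)
  step 1: ref 7 -> FAULT, frames=[3,7] (faults so far: 2)
  step 2: ref 1 -> FAULT, evict 3, frames=[1,7] (faults so far: 3)
  step 3: ref 5 -> FAULT, evict 7, frames=[1,5] (faults so far: 4)
  step 4: ref 6 -> FAULT, evict 1, frames=[6,5] (faults so far: 5)
  step 5: ref 3 -> FAULT, evict 5, frames=[6,3] (faults so far: 6)
  step 6: ref 3 -> HIT, frames=[6,3] (faults so far: 6)
  step 7: ref 5 -> FAULT, evict 6, frames=[5,3] (faults so far: 7)
  step 8: ref 3 -> HIT, frames=[5,3] (faults so far: 7)
  step 9: ref 4 -> FAULT, evict 5, frames=[4,3] (faults so far: 8)
  step 10: ref 3 -> HIT, frames=[4,3] (faults so far: 8)
  step 11: ref 5 -> FAULT, evict 4, frames=[5,3] (faults so far: 9)
  step 12: ref 3 -> HIT, frames=[5,3] (faults so far: 9)
  step 13: ref 5 -> HIT, frames=[5,3] (faults so far: 9)
  LRU total faults: 9
--- Optimal ---
  step 0: ref 3 -> FAULT, frames=[3,-] (faults so far: 1)
  step 1: ref 7 -> FAULT, frames=[3,7] (faults so far: 2)
  step 2: ref 1 -> FAULT, evict 7, frames=[3,1] (faults so far: 3)
  step 3: ref 5 -> FAULT, evict 1, frames=[3,5] (faults so far: 4)
  step 4: ref 6 -> FAULT, evict 5, frames=[3,6] (faults so far: 5)
  step 5: ref 3 -> HIT, frames=[3,6] (faults so far: 5)
  step 6: ref 3 -> HIT, frames=[3,6] (faults so far: 5)
  step 7: ref 5 -> FAULT, evict 6, frames=[3,5] (faults so far: 6)
  step 8: ref 3 -> HIT, frames=[3,5] (faults so far: 6)
  step 9: ref 4 -> FAULT, evict 5, frames=[3,4] (faults so far: 7)
  step 10: ref 3 -> HIT, frames=[3,4] (faults so far: 7)
  step 11: ref 5 -> FAULT, evict 4, frames=[3,5] (faults so far: 8)
  step 12: ref 3 -> HIT, frames=[3,5] (faults so far: 8)
  step 13: ref 5 -> HIT, frames=[3,5] (faults so far: 8)
  Optimal total faults: 8

Answer: 10 9 8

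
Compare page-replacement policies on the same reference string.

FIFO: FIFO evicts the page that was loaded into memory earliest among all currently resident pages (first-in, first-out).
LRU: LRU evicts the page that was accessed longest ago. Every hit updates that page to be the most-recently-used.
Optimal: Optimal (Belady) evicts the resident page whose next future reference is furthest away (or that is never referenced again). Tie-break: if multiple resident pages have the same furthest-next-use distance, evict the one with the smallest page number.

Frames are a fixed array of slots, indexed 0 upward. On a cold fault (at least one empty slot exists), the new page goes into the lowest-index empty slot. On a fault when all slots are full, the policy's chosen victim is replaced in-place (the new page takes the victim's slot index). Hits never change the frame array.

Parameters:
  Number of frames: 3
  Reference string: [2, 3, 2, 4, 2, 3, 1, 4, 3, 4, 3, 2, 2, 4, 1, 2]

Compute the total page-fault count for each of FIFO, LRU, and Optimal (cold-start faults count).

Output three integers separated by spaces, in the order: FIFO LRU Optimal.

Answer: 5 7 5

Derivation:
--- FIFO ---
  step 0: ref 2 -> FAULT, frames=[2,-,-] (faults so far: 1)
  step 1: ref 3 -> FAULT, frames=[2,3,-] (faults so far: 2)
  step 2: ref 2 -> HIT, frames=[2,3,-] (faults so far: 2)
  step 3: ref 4 -> FAULT, frames=[2,3,4] (faults so far: 3)
  step 4: ref 2 -> HIT, frames=[2,3,4] (faults so far: 3)
  step 5: ref 3 -> HIT, frames=[2,3,4] (faults so far: 3)
  step 6: ref 1 -> FAULT, evict 2, frames=[1,3,4] (faults so far: 4)
  step 7: ref 4 -> HIT, frames=[1,3,4] (faults so far: 4)
  step 8: ref 3 -> HIT, frames=[1,3,4] (faults so far: 4)
  step 9: ref 4 -> HIT, frames=[1,3,4] (faults so far: 4)
  step 10: ref 3 -> HIT, frames=[1,3,4] (faults so far: 4)
  step 11: ref 2 -> FAULT, evict 3, frames=[1,2,4] (faults so far: 5)
  step 12: ref 2 -> HIT, frames=[1,2,4] (faults so far: 5)
  step 13: ref 4 -> HIT, frames=[1,2,4] (faults so far: 5)
  step 14: ref 1 -> HIT, frames=[1,2,4] (faults so far: 5)
  step 15: ref 2 -> HIT, frames=[1,2,4] (faults so far: 5)
  FIFO total faults: 5
--- LRU ---
  step 0: ref 2 -> FAULT, frames=[2,-,-] (faults so far: 1)
  step 1: ref 3 -> FAULT, frames=[2,3,-] (faults so far: 2)
  step 2: ref 2 -> HIT, frames=[2,3,-] (faults so far: 2)
  step 3: ref 4 -> FAULT, frames=[2,3,4] (faults so far: 3)
  step 4: ref 2 -> HIT, frames=[2,3,4] (faults so far: 3)
  step 5: ref 3 -> HIT, frames=[2,3,4] (faults so far: 3)
  step 6: ref 1 -> FAULT, evict 4, frames=[2,3,1] (faults so far: 4)
  step 7: ref 4 -> FAULT, evict 2, frames=[4,3,1] (faults so far: 5)
  step 8: ref 3 -> HIT, frames=[4,3,1] (faults so far: 5)
  step 9: ref 4 -> HIT, frames=[4,3,1] (faults so far: 5)
  step 10: ref 3 -> HIT, frames=[4,3,1] (faults so far: 5)
  step 11: ref 2 -> FAULT, evict 1, frames=[4,3,2] (faults so far: 6)
  step 12: ref 2 -> HIT, frames=[4,3,2] (faults so far: 6)
  step 13: ref 4 -> HIT, frames=[4,3,2] (faults so far: 6)
  step 14: ref 1 -> FAULT, evict 3, frames=[4,1,2] (faults so far: 7)
  step 15: ref 2 -> HIT, frames=[4,1,2] (faults so far: 7)
  LRU total faults: 7
--- Optimal ---
  step 0: ref 2 -> FAULT, frames=[2,-,-] (faults so far: 1)
  step 1: ref 3 -> FAULT, frames=[2,3,-] (faults so far: 2)
  step 2: ref 2 -> HIT, frames=[2,3,-] (faults so far: 2)
  step 3: ref 4 -> FAULT, frames=[2,3,4] (faults so far: 3)
  step 4: ref 2 -> HIT, frames=[2,3,4] (faults so far: 3)
  step 5: ref 3 -> HIT, frames=[2,3,4] (faults so far: 3)
  step 6: ref 1 -> FAULT, evict 2, frames=[1,3,4] (faults so far: 4)
  step 7: ref 4 -> HIT, frames=[1,3,4] (faults so far: 4)
  step 8: ref 3 -> HIT, frames=[1,3,4] (faults so far: 4)
  step 9: ref 4 -> HIT, frames=[1,3,4] (faults so far: 4)
  step 10: ref 3 -> HIT, frames=[1,3,4] (faults so far: 4)
  step 11: ref 2 -> FAULT, evict 3, frames=[1,2,4] (faults so far: 5)
  step 12: ref 2 -> HIT, frames=[1,2,4] (faults so far: 5)
  step 13: ref 4 -> HIT, frames=[1,2,4] (faults so far: 5)
  step 14: ref 1 -> HIT, frames=[1,2,4] (faults so far: 5)
  step 15: ref 2 -> HIT, frames=[1,2,4] (faults so far: 5)
  Optimal total faults: 5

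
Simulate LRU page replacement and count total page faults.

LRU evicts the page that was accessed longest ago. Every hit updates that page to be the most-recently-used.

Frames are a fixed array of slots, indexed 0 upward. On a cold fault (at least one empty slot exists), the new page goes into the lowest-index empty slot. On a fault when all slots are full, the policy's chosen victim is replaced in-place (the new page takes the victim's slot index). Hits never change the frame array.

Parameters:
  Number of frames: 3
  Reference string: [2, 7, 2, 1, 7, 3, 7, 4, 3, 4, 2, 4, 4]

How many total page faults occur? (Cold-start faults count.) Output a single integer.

Answer: 6

Derivation:
Step 0: ref 2 → FAULT, frames=[2,-,-]
Step 1: ref 7 → FAULT, frames=[2,7,-]
Step 2: ref 2 → HIT, frames=[2,7,-]
Step 3: ref 1 → FAULT, frames=[2,7,1]
Step 4: ref 7 → HIT, frames=[2,7,1]
Step 5: ref 3 → FAULT (evict 2), frames=[3,7,1]
Step 6: ref 7 → HIT, frames=[3,7,1]
Step 7: ref 4 → FAULT (evict 1), frames=[3,7,4]
Step 8: ref 3 → HIT, frames=[3,7,4]
Step 9: ref 4 → HIT, frames=[3,7,4]
Step 10: ref 2 → FAULT (evict 7), frames=[3,2,4]
Step 11: ref 4 → HIT, frames=[3,2,4]
Step 12: ref 4 → HIT, frames=[3,2,4]
Total faults: 6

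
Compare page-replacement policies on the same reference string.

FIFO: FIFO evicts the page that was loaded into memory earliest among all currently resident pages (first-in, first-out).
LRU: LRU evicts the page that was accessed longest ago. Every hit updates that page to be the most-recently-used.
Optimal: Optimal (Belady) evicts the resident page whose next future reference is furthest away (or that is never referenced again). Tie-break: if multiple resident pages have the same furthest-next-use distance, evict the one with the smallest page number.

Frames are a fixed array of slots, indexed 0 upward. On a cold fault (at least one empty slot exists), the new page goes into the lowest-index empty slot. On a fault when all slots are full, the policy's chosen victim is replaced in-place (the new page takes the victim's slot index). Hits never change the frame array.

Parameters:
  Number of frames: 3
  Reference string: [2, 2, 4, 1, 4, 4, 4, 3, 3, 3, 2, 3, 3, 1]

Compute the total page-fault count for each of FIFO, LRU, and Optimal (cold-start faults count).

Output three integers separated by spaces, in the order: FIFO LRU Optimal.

Answer: 5 6 4

Derivation:
--- FIFO ---
  step 0: ref 2 -> FAULT, frames=[2,-,-] (faults so far: 1)
  step 1: ref 2 -> HIT, frames=[2,-,-] (faults so far: 1)
  step 2: ref 4 -> FAULT, frames=[2,4,-] (faults so far: 2)
  step 3: ref 1 -> FAULT, frames=[2,4,1] (faults so far: 3)
  step 4: ref 4 -> HIT, frames=[2,4,1] (faults so far: 3)
  step 5: ref 4 -> HIT, frames=[2,4,1] (faults so far: 3)
  step 6: ref 4 -> HIT, frames=[2,4,1] (faults so far: 3)
  step 7: ref 3 -> FAULT, evict 2, frames=[3,4,1] (faults so far: 4)
  step 8: ref 3 -> HIT, frames=[3,4,1] (faults so far: 4)
  step 9: ref 3 -> HIT, frames=[3,4,1] (faults so far: 4)
  step 10: ref 2 -> FAULT, evict 4, frames=[3,2,1] (faults so far: 5)
  step 11: ref 3 -> HIT, frames=[3,2,1] (faults so far: 5)
  step 12: ref 3 -> HIT, frames=[3,2,1] (faults so far: 5)
  step 13: ref 1 -> HIT, frames=[3,2,1] (faults so far: 5)
  FIFO total faults: 5
--- LRU ---
  step 0: ref 2 -> FAULT, frames=[2,-,-] (faults so far: 1)
  step 1: ref 2 -> HIT, frames=[2,-,-] (faults so far: 1)
  step 2: ref 4 -> FAULT, frames=[2,4,-] (faults so far: 2)
  step 3: ref 1 -> FAULT, frames=[2,4,1] (faults so far: 3)
  step 4: ref 4 -> HIT, frames=[2,4,1] (faults so far: 3)
  step 5: ref 4 -> HIT, frames=[2,4,1] (faults so far: 3)
  step 6: ref 4 -> HIT, frames=[2,4,1] (faults so far: 3)
  step 7: ref 3 -> FAULT, evict 2, frames=[3,4,1] (faults so far: 4)
  step 8: ref 3 -> HIT, frames=[3,4,1] (faults so far: 4)
  step 9: ref 3 -> HIT, frames=[3,4,1] (faults so far: 4)
  step 10: ref 2 -> FAULT, evict 1, frames=[3,4,2] (faults so far: 5)
  step 11: ref 3 -> HIT, frames=[3,4,2] (faults so far: 5)
  step 12: ref 3 -> HIT, frames=[3,4,2] (faults so far: 5)
  step 13: ref 1 -> FAULT, evict 4, frames=[3,1,2] (faults so far: 6)
  LRU total faults: 6
--- Optimal ---
  step 0: ref 2 -> FAULT, frames=[2,-,-] (faults so far: 1)
  step 1: ref 2 -> HIT, frames=[2,-,-] (faults so far: 1)
  step 2: ref 4 -> FAULT, frames=[2,4,-] (faults so far: 2)
  step 3: ref 1 -> FAULT, frames=[2,4,1] (faults so far: 3)
  step 4: ref 4 -> HIT, frames=[2,4,1] (faults so far: 3)
  step 5: ref 4 -> HIT, frames=[2,4,1] (faults so far: 3)
  step 6: ref 4 -> HIT, frames=[2,4,1] (faults so far: 3)
  step 7: ref 3 -> FAULT, evict 4, frames=[2,3,1] (faults so far: 4)
  step 8: ref 3 -> HIT, frames=[2,3,1] (faults so far: 4)
  step 9: ref 3 -> HIT, frames=[2,3,1] (faults so far: 4)
  step 10: ref 2 -> HIT, frames=[2,3,1] (faults so far: 4)
  step 11: ref 3 -> HIT, frames=[2,3,1] (faults so far: 4)
  step 12: ref 3 -> HIT, frames=[2,3,1] (faults so far: 4)
  step 13: ref 1 -> HIT, frames=[2,3,1] (faults so far: 4)
  Optimal total faults: 4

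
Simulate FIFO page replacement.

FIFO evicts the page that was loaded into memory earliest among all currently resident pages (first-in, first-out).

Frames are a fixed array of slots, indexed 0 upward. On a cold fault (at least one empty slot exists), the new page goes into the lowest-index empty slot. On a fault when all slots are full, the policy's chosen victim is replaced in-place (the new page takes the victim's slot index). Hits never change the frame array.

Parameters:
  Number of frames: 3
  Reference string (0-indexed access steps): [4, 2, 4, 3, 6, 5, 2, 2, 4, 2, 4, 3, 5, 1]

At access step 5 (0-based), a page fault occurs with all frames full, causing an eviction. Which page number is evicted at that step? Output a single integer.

Step 0: ref 4 -> FAULT, frames=[4,-,-]
Step 1: ref 2 -> FAULT, frames=[4,2,-]
Step 2: ref 4 -> HIT, frames=[4,2,-]
Step 3: ref 3 -> FAULT, frames=[4,2,3]
Step 4: ref 6 -> FAULT, evict 4, frames=[6,2,3]
Step 5: ref 5 -> FAULT, evict 2, frames=[6,5,3]
At step 5: evicted page 2

Answer: 2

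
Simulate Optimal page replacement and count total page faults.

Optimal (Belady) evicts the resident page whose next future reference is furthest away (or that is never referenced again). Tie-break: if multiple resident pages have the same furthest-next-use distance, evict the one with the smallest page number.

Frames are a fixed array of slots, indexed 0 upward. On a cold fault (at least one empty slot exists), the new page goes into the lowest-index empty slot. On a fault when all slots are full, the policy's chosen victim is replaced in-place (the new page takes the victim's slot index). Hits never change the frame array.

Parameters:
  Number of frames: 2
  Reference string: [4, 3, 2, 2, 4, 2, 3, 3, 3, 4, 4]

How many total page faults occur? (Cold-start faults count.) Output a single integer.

Step 0: ref 4 → FAULT, frames=[4,-]
Step 1: ref 3 → FAULT, frames=[4,3]
Step 2: ref 2 → FAULT (evict 3), frames=[4,2]
Step 3: ref 2 → HIT, frames=[4,2]
Step 4: ref 4 → HIT, frames=[4,2]
Step 5: ref 2 → HIT, frames=[4,2]
Step 6: ref 3 → FAULT (evict 2), frames=[4,3]
Step 7: ref 3 → HIT, frames=[4,3]
Step 8: ref 3 → HIT, frames=[4,3]
Step 9: ref 4 → HIT, frames=[4,3]
Step 10: ref 4 → HIT, frames=[4,3]
Total faults: 4

Answer: 4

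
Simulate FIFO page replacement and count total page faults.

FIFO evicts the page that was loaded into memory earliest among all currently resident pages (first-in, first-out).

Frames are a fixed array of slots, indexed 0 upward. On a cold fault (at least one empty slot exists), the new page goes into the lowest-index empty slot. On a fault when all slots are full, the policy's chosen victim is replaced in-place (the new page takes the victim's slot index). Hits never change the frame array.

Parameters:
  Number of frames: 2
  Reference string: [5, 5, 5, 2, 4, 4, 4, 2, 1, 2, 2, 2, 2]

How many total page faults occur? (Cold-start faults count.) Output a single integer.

Step 0: ref 5 → FAULT, frames=[5,-]
Step 1: ref 5 → HIT, frames=[5,-]
Step 2: ref 5 → HIT, frames=[5,-]
Step 3: ref 2 → FAULT, frames=[5,2]
Step 4: ref 4 → FAULT (evict 5), frames=[4,2]
Step 5: ref 4 → HIT, frames=[4,2]
Step 6: ref 4 → HIT, frames=[4,2]
Step 7: ref 2 → HIT, frames=[4,2]
Step 8: ref 1 → FAULT (evict 2), frames=[4,1]
Step 9: ref 2 → FAULT (evict 4), frames=[2,1]
Step 10: ref 2 → HIT, frames=[2,1]
Step 11: ref 2 → HIT, frames=[2,1]
Step 12: ref 2 → HIT, frames=[2,1]
Total faults: 5

Answer: 5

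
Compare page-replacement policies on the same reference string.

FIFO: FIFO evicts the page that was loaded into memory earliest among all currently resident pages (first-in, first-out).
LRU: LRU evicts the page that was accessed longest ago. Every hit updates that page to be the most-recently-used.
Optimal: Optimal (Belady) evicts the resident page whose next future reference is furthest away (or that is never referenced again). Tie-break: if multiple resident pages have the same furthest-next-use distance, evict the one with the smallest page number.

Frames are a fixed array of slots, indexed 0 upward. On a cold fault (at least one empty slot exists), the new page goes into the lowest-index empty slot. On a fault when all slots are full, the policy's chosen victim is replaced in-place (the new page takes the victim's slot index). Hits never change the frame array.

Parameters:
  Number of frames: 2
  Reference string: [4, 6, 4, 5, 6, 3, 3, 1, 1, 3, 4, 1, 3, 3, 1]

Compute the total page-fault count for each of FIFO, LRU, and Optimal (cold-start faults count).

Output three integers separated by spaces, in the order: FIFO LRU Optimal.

Answer: 8 9 7

Derivation:
--- FIFO ---
  step 0: ref 4 -> FAULT, frames=[4,-] (faults so far: 1)
  step 1: ref 6 -> FAULT, frames=[4,6] (faults so far: 2)
  step 2: ref 4 -> HIT, frames=[4,6] (faults so far: 2)
  step 3: ref 5 -> FAULT, evict 4, frames=[5,6] (faults so far: 3)
  step 4: ref 6 -> HIT, frames=[5,6] (faults so far: 3)
  step 5: ref 3 -> FAULT, evict 6, frames=[5,3] (faults so far: 4)
  step 6: ref 3 -> HIT, frames=[5,3] (faults so far: 4)
  step 7: ref 1 -> FAULT, evict 5, frames=[1,3] (faults so far: 5)
  step 8: ref 1 -> HIT, frames=[1,3] (faults so far: 5)
  step 9: ref 3 -> HIT, frames=[1,3] (faults so far: 5)
  step 10: ref 4 -> FAULT, evict 3, frames=[1,4] (faults so far: 6)
  step 11: ref 1 -> HIT, frames=[1,4] (faults so far: 6)
  step 12: ref 3 -> FAULT, evict 1, frames=[3,4] (faults so far: 7)
  step 13: ref 3 -> HIT, frames=[3,4] (faults so far: 7)
  step 14: ref 1 -> FAULT, evict 4, frames=[3,1] (faults so far: 8)
  FIFO total faults: 8
--- LRU ---
  step 0: ref 4 -> FAULT, frames=[4,-] (faults so far: 1)
  step 1: ref 6 -> FAULT, frames=[4,6] (faults so far: 2)
  step 2: ref 4 -> HIT, frames=[4,6] (faults so far: 2)
  step 3: ref 5 -> FAULT, evict 6, frames=[4,5] (faults so far: 3)
  step 4: ref 6 -> FAULT, evict 4, frames=[6,5] (faults so far: 4)
  step 5: ref 3 -> FAULT, evict 5, frames=[6,3] (faults so far: 5)
  step 6: ref 3 -> HIT, frames=[6,3] (faults so far: 5)
  step 7: ref 1 -> FAULT, evict 6, frames=[1,3] (faults so far: 6)
  step 8: ref 1 -> HIT, frames=[1,3] (faults so far: 6)
  step 9: ref 3 -> HIT, frames=[1,3] (faults so far: 6)
  step 10: ref 4 -> FAULT, evict 1, frames=[4,3] (faults so far: 7)
  step 11: ref 1 -> FAULT, evict 3, frames=[4,1] (faults so far: 8)
  step 12: ref 3 -> FAULT, evict 4, frames=[3,1] (faults so far: 9)
  step 13: ref 3 -> HIT, frames=[3,1] (faults so far: 9)
  step 14: ref 1 -> HIT, frames=[3,1] (faults so far: 9)
  LRU total faults: 9
--- Optimal ---
  step 0: ref 4 -> FAULT, frames=[4,-] (faults so far: 1)
  step 1: ref 6 -> FAULT, frames=[4,6] (faults so far: 2)
  step 2: ref 4 -> HIT, frames=[4,6] (faults so far: 2)
  step 3: ref 5 -> FAULT, evict 4, frames=[5,6] (faults so far: 3)
  step 4: ref 6 -> HIT, frames=[5,6] (faults so far: 3)
  step 5: ref 3 -> FAULT, evict 5, frames=[3,6] (faults so far: 4)
  step 6: ref 3 -> HIT, frames=[3,6] (faults so far: 4)
  step 7: ref 1 -> FAULT, evict 6, frames=[3,1] (faults so far: 5)
  step 8: ref 1 -> HIT, frames=[3,1] (faults so far: 5)
  step 9: ref 3 -> HIT, frames=[3,1] (faults so far: 5)
  step 10: ref 4 -> FAULT, evict 3, frames=[4,1] (faults so far: 6)
  step 11: ref 1 -> HIT, frames=[4,1] (faults so far: 6)
  step 12: ref 3 -> FAULT, evict 4, frames=[3,1] (faults so far: 7)
  step 13: ref 3 -> HIT, frames=[3,1] (faults so far: 7)
  step 14: ref 1 -> HIT, frames=[3,1] (faults so far: 7)
  Optimal total faults: 7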